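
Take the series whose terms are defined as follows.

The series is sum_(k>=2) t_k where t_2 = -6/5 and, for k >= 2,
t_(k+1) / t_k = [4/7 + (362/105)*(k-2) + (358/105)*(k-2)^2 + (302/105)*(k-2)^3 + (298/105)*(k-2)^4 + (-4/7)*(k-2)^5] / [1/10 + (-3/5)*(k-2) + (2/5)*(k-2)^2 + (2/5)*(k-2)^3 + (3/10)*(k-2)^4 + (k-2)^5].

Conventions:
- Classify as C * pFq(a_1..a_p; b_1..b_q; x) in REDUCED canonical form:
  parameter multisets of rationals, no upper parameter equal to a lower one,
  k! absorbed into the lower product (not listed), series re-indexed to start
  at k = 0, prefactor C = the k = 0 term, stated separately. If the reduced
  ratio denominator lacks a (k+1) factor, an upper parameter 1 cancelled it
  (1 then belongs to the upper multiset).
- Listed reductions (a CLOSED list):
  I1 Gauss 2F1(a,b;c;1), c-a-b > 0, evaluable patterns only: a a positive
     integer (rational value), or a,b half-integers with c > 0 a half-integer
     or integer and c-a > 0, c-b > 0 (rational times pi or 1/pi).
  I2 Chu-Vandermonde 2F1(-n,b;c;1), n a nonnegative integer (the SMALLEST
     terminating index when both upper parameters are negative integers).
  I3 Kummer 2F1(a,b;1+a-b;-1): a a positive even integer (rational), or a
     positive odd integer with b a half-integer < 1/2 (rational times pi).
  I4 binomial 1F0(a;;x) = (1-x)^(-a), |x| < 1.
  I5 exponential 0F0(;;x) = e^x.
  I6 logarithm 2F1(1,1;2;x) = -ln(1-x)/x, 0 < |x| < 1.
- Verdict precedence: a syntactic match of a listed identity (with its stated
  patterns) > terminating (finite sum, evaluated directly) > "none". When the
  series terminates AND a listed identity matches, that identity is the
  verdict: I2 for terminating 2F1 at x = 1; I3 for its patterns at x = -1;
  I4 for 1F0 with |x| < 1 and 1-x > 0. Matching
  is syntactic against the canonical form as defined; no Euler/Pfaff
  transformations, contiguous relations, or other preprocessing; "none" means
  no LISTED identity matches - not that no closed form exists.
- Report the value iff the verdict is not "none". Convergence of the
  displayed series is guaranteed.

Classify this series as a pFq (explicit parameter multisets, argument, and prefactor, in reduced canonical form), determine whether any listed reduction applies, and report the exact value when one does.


Key observation: t_0 being -6/5, the ratio is unreduced: k^2 + 1 divides both sides (C = -6/5, x = -4/7).
Step ratio: r(k) = (-4/7) * (k-6) (k+1/5) (k+5/6) / [(k-1/2) (k-1/5) (k+1)] - rational in k. x = (-4/7); t_0 = -6/5; negate the roots.

This is -6/5 * 3F2(-6, 1/5, 5/6; -1/2, -1/5; -4/7) in reduced canonical form. Verdict: terminating - the sum ends at index 6 because -6 is a negative integer; exact evaluation follows. Value: -2964401368274/11578426335.


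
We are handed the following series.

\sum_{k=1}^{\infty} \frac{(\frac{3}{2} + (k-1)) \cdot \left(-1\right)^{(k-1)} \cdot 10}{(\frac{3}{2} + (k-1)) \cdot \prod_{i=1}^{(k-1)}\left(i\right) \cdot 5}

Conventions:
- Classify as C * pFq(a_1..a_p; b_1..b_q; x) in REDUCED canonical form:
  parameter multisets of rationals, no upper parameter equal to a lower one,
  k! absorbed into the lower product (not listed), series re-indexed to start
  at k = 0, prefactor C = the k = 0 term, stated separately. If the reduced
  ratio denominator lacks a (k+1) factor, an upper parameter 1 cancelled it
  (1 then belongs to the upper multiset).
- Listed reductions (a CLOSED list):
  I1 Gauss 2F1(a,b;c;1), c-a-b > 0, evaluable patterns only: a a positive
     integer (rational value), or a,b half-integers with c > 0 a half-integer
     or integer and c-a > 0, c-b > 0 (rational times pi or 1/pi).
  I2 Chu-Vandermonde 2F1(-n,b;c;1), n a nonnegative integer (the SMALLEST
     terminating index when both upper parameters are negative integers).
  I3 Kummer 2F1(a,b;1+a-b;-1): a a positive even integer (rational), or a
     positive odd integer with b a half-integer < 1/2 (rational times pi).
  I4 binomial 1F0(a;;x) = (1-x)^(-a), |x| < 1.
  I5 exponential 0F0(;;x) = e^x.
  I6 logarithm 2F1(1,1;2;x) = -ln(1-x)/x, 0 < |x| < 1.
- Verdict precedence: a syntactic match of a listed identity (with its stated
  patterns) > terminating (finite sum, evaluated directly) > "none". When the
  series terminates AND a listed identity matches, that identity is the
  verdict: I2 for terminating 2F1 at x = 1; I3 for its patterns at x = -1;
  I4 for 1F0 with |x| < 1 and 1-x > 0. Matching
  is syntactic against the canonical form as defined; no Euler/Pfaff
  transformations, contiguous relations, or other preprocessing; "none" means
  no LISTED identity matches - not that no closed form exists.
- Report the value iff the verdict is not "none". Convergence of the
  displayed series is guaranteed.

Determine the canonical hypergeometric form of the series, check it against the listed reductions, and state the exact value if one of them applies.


This is 2 * 0F0(-; -; -1) in reduced canonical form. Verdict at x = -1: exponential (I5) matches (the 0F0 exponential series at x = -1). Sum: 2 \cdot e^{-1}.

Key observation: x = -1 and the constant factors (C = 2) combine into one prefactor.
Term ratio: r(k) = -1 * 1 / [(k+1)] - rational in k. x = -1; t_0 = 2; negate the roots.


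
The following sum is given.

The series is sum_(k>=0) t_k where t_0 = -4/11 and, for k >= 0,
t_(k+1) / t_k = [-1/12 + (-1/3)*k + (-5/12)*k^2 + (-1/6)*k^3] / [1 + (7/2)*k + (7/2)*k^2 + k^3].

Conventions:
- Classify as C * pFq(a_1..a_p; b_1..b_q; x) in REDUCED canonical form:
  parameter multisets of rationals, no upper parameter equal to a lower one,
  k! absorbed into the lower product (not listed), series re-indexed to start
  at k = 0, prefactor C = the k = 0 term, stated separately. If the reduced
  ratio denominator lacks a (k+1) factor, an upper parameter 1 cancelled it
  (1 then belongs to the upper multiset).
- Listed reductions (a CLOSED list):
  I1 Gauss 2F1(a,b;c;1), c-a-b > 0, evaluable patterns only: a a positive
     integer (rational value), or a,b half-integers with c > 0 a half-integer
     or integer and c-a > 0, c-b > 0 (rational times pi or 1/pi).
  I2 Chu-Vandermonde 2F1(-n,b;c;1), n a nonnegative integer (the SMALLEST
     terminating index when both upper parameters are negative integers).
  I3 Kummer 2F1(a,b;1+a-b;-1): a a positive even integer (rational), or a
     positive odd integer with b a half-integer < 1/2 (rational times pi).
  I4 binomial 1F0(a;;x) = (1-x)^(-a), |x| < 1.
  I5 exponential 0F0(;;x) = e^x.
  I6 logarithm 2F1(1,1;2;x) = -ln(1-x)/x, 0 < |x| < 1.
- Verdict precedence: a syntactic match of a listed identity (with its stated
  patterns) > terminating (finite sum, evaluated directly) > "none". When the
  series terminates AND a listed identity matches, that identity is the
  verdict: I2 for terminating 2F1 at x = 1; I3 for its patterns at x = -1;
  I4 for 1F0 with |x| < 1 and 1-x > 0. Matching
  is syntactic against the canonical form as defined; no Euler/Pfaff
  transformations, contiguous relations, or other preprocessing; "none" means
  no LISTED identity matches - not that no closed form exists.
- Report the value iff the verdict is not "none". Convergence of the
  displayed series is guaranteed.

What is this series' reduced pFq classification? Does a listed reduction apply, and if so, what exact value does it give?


Key observation: t_0 being -4/11, factor the ratio over Q (C = -4/11, x = -1/6): negated roots = parameters.
Adjacent-term ratio: r(k) = (-1/6) * (k+1) (k+1) / [(k+2) (k+1)] ; factor over Q: parameters, x = (-1/6), and C = -4/11.

Canonical form: C = -4/11 times 2F1 with upper {1, 1}, lower {2}, x = -1/6. Verdict: logarithm (I6) fires (the logarithm: parameters (1,1;2), x = -1/6). Hence: (-24/11) * ln(7/6).


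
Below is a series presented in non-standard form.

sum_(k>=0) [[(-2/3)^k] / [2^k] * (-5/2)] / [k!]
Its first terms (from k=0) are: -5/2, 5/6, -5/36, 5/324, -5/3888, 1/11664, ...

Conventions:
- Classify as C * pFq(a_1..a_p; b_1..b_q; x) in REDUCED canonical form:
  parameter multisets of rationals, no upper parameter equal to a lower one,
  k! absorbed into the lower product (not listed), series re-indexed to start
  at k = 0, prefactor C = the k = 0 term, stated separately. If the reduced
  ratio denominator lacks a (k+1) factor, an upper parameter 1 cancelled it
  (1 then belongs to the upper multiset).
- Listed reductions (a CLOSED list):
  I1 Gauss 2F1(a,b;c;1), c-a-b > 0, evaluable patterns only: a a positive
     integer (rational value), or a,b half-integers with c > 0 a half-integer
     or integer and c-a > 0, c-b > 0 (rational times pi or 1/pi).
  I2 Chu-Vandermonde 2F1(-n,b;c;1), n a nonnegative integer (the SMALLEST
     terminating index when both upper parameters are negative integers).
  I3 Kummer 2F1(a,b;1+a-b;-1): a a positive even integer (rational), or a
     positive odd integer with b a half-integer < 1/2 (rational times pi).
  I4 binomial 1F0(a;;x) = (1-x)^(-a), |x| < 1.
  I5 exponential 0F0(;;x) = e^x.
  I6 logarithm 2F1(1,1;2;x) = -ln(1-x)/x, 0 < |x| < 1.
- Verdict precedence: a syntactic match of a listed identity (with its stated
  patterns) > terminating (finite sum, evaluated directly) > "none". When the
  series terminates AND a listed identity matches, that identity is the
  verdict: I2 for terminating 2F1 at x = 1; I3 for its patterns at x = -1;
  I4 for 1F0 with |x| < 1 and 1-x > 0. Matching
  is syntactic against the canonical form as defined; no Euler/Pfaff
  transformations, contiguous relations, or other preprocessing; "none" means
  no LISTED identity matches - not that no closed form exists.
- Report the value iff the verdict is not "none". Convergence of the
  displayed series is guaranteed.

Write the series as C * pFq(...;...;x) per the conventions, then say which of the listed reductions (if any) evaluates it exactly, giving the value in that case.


With C = -5/2: the canonical form is 0F0(-; -; -1/3). Verdict: the I5 exponential reduction fires (the 0F0 exponential series at x = -1/3). Sum: (-5/2) * e^(-1/3).

Key step: t_0 = -5/2 here, and the two k-th powers (prefactor -5/2) combine into one argument.
Term ratio: r(k) = (-1/3) * 1 / [(k+1)] ; factor over Q: parameters, x = (-1/3), and C = -5/2.


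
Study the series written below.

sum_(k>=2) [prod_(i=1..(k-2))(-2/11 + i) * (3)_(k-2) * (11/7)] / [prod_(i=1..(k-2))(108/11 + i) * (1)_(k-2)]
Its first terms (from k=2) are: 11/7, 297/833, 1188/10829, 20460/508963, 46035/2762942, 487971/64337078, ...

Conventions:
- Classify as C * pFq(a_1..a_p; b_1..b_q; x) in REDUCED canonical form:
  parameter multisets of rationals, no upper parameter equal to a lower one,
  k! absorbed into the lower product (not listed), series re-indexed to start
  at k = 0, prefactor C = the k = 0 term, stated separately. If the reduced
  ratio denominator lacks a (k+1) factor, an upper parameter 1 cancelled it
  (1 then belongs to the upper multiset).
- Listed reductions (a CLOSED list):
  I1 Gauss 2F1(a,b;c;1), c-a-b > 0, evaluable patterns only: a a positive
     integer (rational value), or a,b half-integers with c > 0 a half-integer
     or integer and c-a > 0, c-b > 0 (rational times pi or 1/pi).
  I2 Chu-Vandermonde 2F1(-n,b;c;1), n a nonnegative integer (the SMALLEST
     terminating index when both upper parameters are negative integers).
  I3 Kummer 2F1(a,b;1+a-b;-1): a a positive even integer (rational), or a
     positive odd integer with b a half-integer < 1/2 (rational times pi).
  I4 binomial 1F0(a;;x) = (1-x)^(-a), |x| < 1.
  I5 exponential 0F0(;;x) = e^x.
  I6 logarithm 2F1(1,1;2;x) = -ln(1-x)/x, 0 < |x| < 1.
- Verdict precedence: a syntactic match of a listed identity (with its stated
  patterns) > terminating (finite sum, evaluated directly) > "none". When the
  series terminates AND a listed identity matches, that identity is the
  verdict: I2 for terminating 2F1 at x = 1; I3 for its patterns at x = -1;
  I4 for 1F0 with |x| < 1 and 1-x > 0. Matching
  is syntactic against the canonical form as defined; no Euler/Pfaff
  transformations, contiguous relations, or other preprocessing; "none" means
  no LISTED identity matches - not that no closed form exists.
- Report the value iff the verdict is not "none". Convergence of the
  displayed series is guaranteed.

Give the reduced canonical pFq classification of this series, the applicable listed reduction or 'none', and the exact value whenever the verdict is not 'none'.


The tell: t_0 being 11/7, the lower running product (C = 11/7, x = 1) is a rising factorial.
Consecutive-term ratio: r(k) = 1 * (k+9/11) (k+3) / [(k+119/11) (k+1)] - rational in k, leading ratio 1; with t_0 = 11/7, classification follows.

This is 11/7 * 2F1(9/11, 3; 119/11; 1) in reduced canonical form. Verdict: Gauss (I1, integer-parameter pattern) applies (x = 1: the Gamma ratio telescopes since c-a-b = 7 > 0 and a = 3 in Z>0). Its exact value is 12513/5929.


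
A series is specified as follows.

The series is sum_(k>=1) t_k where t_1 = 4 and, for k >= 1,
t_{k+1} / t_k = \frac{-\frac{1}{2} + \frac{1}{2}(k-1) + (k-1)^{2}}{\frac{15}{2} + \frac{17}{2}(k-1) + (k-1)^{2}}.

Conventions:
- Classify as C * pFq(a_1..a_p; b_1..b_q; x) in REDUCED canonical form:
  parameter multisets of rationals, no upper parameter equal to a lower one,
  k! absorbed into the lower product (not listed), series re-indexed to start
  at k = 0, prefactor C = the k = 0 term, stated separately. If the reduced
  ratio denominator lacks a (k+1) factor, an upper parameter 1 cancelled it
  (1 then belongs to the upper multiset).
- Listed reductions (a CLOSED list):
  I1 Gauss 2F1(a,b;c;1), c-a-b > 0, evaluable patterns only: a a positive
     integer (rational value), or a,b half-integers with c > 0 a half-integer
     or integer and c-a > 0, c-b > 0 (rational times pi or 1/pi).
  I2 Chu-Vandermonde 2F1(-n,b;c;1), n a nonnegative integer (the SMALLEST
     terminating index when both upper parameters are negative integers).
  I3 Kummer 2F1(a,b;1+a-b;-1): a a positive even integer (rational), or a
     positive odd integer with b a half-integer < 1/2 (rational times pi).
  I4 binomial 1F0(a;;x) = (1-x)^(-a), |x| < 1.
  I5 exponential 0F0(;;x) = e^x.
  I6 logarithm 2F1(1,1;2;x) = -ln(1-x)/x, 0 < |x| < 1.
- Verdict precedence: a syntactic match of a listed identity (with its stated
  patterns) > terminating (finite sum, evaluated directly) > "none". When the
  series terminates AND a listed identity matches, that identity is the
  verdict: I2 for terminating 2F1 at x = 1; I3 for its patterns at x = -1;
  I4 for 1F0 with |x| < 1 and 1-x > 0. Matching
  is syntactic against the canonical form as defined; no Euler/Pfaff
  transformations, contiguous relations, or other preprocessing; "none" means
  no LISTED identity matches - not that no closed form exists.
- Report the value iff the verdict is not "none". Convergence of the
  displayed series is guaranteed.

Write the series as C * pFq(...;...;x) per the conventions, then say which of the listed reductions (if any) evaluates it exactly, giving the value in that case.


This is 4 * 2F1(-\frac{1}{2}, 1; \frac{15}{2}; 1) in reduced canonical form. Verdict: the Gauss summation I1 matches (x = 1: the Gamma ratio telescopes since c-a-b = 7 > 0 and a = 1 in Z>0). Hence: \frac{26}{7}.

The tell: t_0 = 4 here, and roots of the ratio polynomials (prefactor 4) are the negated parameters.
Step ratio: r(k) = 1 * (k-\frac{1}{2}) (k+1) / [(k+\frac{15}{2}) (k+1)] - rational in k. x = 1; t_0 = 4; negate the roots.


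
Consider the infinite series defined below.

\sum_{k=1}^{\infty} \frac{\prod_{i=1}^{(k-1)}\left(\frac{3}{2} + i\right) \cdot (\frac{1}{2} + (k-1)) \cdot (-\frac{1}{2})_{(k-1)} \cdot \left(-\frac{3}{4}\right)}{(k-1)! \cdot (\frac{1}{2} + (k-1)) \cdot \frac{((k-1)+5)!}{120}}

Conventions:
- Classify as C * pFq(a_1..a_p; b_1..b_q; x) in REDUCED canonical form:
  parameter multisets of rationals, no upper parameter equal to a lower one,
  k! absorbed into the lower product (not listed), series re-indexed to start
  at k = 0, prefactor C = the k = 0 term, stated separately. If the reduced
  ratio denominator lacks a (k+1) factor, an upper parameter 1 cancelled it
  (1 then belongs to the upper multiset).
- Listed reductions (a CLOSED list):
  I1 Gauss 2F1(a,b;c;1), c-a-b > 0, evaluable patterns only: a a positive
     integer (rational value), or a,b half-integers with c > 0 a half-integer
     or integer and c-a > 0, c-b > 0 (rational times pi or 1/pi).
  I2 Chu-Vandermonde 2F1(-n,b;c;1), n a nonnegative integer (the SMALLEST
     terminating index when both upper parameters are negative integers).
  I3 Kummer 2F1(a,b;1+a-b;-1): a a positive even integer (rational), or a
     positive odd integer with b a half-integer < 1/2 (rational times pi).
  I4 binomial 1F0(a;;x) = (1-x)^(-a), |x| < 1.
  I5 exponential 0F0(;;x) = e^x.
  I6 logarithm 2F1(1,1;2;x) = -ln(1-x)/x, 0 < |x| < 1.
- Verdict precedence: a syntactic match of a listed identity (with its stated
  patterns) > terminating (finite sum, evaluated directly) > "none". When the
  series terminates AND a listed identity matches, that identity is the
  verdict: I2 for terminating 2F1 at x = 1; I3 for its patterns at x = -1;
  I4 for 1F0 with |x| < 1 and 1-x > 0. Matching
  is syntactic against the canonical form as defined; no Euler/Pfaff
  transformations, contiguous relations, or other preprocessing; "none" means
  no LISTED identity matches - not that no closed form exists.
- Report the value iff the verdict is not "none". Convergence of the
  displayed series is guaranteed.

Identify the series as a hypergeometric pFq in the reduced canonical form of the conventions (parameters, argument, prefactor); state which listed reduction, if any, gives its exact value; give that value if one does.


This is -\frac{3}{4} * 2F1(-\frac{1}{2}, \frac{5}{2}; 6; 1) in reduced canonical form. Verdict: Gauss's theorem I1 (half-integer case) fires (x = 1; upper {-\frac{1}{2}, \frac{5}{2}} half-integers, c = 6 in the evaluable pattern). Its exact value is \left(-\frac{2048}{1155}\right) / \pi.

Key step: t_0 = -\frac{3}{4} here, and the denominator's factorial ratio (C = -3/4, x = 1) is a lower Pochhammer.
Consecutive-term ratio: r(k) = 1 * (k-\frac{1}{2}) (k+\frac{5}{2}) / [(k+6) (k+1)] - rational; roots negated = parameters, x = 1, C = -\frac{3}{4}.


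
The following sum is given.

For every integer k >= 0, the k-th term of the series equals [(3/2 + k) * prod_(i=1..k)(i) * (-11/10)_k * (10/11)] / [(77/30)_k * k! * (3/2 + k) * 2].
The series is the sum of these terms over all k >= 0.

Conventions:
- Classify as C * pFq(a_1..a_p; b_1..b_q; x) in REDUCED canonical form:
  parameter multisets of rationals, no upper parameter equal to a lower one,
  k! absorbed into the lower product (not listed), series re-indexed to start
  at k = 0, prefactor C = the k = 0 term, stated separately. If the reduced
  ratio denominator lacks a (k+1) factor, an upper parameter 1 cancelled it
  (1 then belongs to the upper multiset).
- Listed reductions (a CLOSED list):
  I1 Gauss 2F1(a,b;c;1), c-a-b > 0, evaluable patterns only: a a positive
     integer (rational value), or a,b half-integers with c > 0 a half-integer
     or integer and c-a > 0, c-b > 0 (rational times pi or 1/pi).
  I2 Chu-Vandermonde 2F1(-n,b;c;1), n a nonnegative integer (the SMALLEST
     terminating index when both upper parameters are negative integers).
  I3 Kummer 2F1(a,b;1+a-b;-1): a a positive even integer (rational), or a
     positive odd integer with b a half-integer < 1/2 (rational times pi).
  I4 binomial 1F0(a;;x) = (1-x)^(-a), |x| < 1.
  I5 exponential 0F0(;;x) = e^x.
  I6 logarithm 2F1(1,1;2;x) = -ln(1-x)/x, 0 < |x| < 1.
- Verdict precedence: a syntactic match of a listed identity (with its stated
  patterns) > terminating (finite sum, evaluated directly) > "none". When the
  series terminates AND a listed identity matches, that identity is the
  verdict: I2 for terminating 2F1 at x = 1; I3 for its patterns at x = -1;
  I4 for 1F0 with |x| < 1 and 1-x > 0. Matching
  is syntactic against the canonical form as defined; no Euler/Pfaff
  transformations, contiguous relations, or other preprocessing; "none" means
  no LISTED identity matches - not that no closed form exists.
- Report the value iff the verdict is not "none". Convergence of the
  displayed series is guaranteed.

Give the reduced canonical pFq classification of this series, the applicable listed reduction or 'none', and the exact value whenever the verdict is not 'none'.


Reduced: x = 1, 2F1, upper = {-11/10, 1}, lower = {77/30}, C = 5/11. Verdict: Gauss's theorem (I1) matches (x = 1: the Gamma ratio telescopes since c-a-b = 8/3 > 0 and a = 1 in Z>0). Exact value: 47/176.

The tell: x = 1 and k + 3/2 divides numerator and denominator alike; C = 5/11, x = 1 after cancelling.
Term ratio: r(k) = 1 * (k-11/10) (k+1) / [(k+77/30) (k+1)] - rational; roots negated = parameters, x = 1, C = 5/11.


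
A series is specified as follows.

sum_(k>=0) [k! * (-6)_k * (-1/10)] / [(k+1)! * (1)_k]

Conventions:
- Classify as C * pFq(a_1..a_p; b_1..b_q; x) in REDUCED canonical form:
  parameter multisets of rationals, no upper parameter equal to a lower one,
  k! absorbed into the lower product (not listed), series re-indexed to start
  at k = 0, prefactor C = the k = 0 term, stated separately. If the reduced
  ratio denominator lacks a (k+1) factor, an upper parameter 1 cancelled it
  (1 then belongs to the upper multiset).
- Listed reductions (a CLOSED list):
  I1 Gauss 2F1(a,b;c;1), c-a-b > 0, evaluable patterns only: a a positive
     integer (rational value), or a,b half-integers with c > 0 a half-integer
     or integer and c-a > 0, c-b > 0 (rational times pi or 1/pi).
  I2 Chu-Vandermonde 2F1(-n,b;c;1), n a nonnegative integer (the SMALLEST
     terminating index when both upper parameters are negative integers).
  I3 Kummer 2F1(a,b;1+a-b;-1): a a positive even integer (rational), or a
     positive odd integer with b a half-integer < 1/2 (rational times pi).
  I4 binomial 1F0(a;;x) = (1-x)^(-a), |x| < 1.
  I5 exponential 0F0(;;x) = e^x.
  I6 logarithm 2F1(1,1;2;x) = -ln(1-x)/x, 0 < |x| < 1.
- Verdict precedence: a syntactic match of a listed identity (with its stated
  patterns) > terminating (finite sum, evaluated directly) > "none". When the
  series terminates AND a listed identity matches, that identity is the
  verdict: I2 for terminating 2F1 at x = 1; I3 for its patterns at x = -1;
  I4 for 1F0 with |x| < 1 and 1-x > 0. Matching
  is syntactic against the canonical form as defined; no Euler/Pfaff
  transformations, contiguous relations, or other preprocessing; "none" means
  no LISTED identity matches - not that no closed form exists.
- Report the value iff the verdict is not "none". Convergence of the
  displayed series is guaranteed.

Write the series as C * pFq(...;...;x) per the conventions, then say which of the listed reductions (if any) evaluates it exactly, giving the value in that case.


x = 1 here; the reduced form reads 2F1, upper {-6, 1}, lower {2}, C = -1/10. Verdict: Vandermonde's identity (I2) matches (terminating 2F1 at x = 1 with n = 6, b = 1, c = 2). Value: -1/70.

Key step: t_0 = -1/10 here, and the factorial ratio (C = -1/10) (k+a-1)!/(a-1)! is a rising factorial (a)_k.
Adjacent-term ratio: r(k) = 1 * (k-6) (k+1) / [(k+2) (k+1)] - rational in k. x = 1; t_0 = -1/10; negate the roots.


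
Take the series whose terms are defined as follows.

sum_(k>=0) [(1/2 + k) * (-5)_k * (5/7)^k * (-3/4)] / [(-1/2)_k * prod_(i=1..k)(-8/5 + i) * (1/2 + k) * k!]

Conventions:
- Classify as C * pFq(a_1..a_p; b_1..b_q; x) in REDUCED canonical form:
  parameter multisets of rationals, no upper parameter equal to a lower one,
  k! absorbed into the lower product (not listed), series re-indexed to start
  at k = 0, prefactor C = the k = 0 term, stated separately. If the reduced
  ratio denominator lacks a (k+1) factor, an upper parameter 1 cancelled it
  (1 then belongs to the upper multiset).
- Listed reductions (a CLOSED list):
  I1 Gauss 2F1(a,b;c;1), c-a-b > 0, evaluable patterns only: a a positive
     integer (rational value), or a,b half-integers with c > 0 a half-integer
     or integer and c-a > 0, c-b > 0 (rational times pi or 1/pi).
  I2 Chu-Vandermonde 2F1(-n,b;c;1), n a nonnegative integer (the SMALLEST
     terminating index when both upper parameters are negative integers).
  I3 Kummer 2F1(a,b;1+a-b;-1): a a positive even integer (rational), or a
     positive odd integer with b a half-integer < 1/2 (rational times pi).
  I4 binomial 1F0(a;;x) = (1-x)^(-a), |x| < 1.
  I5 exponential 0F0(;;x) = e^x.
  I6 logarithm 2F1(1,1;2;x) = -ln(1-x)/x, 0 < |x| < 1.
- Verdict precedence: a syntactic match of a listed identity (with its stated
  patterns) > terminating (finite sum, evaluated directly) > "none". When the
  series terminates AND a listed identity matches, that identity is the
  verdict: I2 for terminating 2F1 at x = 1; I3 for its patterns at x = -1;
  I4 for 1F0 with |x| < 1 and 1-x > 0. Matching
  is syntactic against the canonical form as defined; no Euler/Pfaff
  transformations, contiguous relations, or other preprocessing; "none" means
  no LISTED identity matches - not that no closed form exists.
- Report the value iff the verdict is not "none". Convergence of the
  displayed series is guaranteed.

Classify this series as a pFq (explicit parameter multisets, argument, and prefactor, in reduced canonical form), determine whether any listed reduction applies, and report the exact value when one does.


Structural cue: t_0 being -3/4, k + 1/2 divides numerator and denominator alike; prefactor -3/4 after cancelling.
Ratio: r(k) = (5/7) * (k-5) / [(k-3/5) (k-1/2) (k+1)] - rational in k. x = (5/7); t_0 = -3/4; negate the roots.

With C = -3/4: the canonical form is 1F2(-5; -3/5, -1/2; 5/7). Verdict: terminating. With -5 upstairs the series is a 6-term polynomial sum; evaluated term by term. Value: -17731163237/504008316.


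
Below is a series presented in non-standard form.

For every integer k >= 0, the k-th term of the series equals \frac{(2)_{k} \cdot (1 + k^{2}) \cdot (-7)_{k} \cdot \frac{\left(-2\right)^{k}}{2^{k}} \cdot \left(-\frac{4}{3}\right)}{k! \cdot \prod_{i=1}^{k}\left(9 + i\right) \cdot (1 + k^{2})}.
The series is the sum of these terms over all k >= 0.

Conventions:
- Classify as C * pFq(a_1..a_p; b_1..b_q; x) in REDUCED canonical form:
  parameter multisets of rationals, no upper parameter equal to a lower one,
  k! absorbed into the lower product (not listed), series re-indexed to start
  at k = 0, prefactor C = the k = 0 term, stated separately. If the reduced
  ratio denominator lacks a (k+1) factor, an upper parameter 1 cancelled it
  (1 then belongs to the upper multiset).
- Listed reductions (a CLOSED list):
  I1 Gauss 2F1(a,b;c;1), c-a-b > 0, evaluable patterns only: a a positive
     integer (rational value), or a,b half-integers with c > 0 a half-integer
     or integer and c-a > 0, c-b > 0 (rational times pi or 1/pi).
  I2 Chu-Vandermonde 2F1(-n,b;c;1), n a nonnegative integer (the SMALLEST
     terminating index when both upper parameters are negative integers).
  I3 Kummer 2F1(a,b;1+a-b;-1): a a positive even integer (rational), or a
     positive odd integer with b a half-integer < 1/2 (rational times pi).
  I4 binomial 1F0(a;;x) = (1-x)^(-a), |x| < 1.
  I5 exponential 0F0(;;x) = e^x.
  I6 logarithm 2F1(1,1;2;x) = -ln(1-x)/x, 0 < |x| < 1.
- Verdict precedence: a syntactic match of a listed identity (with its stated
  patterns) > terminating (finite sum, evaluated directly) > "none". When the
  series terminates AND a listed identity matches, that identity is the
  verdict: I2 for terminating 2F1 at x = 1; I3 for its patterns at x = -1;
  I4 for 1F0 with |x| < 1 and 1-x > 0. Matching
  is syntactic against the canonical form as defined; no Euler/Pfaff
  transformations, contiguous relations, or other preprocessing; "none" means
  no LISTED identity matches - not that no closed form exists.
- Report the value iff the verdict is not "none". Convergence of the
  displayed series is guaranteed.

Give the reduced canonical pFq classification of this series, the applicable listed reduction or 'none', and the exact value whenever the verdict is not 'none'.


This is -\frac{4}{3} * 2F1(-7, 2; 10; -1) in reduced canonical form. Verdict: Kummer (I3) fires (x = -1; c = 10 equals 1+a-b for upper {-7, 2}: listed pattern). Exact value: -6.

First insight: with t_0 = -\frac{4}{3}, the factor k^2 + 1 cancels (top and bottom), leaving prefactor -4/3.
Adjacent-term ratio: r(k) = -1 * (k-7) (k+2) / [(k+10) (k+1)] - poly over poly, x = -1 from leading terms; C = -\frac{4}{3} at k = 0.


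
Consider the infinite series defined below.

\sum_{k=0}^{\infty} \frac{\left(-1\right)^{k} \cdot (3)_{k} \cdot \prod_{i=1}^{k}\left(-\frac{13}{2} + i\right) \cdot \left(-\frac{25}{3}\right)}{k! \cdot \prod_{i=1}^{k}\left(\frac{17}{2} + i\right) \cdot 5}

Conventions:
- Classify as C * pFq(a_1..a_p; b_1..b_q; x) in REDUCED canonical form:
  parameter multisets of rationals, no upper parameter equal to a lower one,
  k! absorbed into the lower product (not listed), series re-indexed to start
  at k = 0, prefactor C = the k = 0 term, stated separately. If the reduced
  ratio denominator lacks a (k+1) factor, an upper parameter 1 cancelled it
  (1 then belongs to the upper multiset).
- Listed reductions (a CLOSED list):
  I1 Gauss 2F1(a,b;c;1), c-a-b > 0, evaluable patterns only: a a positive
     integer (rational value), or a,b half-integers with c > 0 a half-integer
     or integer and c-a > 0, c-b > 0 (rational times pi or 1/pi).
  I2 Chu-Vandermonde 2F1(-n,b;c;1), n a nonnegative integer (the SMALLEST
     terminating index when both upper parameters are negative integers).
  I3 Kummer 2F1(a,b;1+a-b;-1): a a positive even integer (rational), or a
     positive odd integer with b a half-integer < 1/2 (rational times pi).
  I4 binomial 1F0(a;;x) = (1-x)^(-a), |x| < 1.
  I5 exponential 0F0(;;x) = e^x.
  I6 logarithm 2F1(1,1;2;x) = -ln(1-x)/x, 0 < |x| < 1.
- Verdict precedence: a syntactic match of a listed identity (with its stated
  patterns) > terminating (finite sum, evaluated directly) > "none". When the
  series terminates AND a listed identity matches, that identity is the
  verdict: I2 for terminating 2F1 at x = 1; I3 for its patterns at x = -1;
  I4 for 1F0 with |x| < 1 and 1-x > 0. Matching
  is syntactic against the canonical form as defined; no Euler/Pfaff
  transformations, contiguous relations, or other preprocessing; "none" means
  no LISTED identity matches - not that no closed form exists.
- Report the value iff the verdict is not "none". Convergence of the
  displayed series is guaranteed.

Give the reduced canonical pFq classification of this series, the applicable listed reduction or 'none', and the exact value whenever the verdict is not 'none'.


Canonical form: C = -\frac{5}{3} times 2F1 with upper {-\frac{11}{2}, 3}, lower {\frac{19}{2}}, x = -1. Verdict at x = -1: Kummer's theorem (I3) matches (x = -1; c = \frac{19}{2} equals 1+a-b for upper {-\frac{11}{2}, 3}: listed pattern). Hence: \left(-\frac{182325}{65536}\right) \cdot \pi.

Key step: with t_0 = -\frac{5}{3}, the lower running product (C = -5/3, x = -1) is a rising factorial.
Term ratio: r(k) = -1 * (k-\frac{11}{2}) (k+3) / [(k+\frac{19}{2}) (k+1)] - rational in k, leading ratio -1; with t_0 = -\frac{5}{3}, classification follows.


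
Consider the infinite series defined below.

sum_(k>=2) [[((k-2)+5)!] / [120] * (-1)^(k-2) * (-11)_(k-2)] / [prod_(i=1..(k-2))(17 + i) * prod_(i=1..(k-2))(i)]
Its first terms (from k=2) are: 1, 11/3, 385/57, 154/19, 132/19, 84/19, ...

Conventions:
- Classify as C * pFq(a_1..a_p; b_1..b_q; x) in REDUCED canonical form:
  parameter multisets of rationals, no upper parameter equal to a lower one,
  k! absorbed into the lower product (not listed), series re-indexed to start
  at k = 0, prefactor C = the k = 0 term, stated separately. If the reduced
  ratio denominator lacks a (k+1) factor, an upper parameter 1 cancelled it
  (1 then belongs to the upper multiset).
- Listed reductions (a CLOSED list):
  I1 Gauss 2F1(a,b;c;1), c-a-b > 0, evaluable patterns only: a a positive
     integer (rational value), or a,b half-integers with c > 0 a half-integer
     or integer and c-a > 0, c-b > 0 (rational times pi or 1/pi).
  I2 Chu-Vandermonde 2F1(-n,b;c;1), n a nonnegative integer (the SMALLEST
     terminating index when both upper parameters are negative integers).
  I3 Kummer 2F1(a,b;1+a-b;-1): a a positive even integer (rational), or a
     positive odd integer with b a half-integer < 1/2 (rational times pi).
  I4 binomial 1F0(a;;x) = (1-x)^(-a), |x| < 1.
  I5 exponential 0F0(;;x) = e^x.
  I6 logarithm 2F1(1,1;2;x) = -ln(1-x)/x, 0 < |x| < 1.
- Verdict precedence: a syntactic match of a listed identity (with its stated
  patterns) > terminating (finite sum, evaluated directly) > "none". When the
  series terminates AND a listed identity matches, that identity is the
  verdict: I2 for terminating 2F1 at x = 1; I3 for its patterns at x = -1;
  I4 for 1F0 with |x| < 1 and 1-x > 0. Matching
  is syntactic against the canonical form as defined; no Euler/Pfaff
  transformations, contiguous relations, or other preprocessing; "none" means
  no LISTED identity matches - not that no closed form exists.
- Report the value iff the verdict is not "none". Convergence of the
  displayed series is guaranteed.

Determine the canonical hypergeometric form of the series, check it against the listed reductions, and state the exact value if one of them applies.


This is 1 * 2F1(-11, 6; 18; -1) in reduced canonical form. Verdict: this is Kummer (I3) (x = -1; c = 18 equals 1+a-b for upper {-11, 6}: listed pattern). Its exact value is 34.

The tell: x = (-1) and the lower running product (prefactor 1) is a rising factorial.
Consecutive-term ratio: r(k) = (-1) * (k-11) (k+6) / [(k+18) (k+1)] - rational in k. x = (-1); t_0 = 1; negate the roots.


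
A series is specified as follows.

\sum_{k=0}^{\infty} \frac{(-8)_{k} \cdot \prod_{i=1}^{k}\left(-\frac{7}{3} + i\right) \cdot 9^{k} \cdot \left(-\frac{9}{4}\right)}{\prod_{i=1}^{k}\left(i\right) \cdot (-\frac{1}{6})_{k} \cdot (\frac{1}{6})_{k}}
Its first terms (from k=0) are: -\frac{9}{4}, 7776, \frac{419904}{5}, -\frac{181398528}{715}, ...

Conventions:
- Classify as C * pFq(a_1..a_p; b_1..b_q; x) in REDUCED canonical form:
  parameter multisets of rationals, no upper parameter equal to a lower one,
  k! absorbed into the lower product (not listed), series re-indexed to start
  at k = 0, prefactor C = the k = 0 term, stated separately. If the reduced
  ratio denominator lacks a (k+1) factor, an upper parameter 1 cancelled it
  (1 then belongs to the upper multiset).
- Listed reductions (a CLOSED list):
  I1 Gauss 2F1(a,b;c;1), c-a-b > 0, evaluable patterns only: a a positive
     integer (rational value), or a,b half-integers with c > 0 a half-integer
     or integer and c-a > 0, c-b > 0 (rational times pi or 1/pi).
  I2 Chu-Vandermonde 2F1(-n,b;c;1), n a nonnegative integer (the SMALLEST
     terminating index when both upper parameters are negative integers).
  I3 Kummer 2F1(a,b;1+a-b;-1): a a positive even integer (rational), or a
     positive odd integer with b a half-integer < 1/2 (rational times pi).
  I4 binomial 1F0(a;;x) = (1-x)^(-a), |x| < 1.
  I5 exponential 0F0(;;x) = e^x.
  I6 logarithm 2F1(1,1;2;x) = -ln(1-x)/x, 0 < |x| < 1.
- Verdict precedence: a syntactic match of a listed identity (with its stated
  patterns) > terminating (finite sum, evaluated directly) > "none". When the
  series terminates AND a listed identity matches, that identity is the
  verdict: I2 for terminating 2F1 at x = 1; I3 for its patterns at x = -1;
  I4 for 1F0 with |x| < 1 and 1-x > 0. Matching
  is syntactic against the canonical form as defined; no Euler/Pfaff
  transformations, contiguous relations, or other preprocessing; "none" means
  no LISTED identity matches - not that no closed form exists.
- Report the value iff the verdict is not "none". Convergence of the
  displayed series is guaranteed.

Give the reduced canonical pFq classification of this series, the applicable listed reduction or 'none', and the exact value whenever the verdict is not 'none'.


This is -\frac{9}{4} * 2F2(-8, -\frac{4}{3}; -\frac{1}{6}, \frac{1}{6}; 9) in reduced canonical form. Verdict: terminating. (-8)_k vanishes past k = 8, leaving a 9-term sum, computed directly. Its exact value is \frac{6502621830352627156083}{218046022194500500}.

The tell: t_0 being -\frac{9}{4}, the product of the first k integers (C = -9/4, x = 9) is k!.
Term ratio: r(k) = 9 * (k-8) (k-\frac{4}{3}) / [(k-\frac{1}{6}) (k+\frac{1}{6}) (k+1)] - rational in k. x = 9; t_0 = -\frac{9}{4}; negate the roots.


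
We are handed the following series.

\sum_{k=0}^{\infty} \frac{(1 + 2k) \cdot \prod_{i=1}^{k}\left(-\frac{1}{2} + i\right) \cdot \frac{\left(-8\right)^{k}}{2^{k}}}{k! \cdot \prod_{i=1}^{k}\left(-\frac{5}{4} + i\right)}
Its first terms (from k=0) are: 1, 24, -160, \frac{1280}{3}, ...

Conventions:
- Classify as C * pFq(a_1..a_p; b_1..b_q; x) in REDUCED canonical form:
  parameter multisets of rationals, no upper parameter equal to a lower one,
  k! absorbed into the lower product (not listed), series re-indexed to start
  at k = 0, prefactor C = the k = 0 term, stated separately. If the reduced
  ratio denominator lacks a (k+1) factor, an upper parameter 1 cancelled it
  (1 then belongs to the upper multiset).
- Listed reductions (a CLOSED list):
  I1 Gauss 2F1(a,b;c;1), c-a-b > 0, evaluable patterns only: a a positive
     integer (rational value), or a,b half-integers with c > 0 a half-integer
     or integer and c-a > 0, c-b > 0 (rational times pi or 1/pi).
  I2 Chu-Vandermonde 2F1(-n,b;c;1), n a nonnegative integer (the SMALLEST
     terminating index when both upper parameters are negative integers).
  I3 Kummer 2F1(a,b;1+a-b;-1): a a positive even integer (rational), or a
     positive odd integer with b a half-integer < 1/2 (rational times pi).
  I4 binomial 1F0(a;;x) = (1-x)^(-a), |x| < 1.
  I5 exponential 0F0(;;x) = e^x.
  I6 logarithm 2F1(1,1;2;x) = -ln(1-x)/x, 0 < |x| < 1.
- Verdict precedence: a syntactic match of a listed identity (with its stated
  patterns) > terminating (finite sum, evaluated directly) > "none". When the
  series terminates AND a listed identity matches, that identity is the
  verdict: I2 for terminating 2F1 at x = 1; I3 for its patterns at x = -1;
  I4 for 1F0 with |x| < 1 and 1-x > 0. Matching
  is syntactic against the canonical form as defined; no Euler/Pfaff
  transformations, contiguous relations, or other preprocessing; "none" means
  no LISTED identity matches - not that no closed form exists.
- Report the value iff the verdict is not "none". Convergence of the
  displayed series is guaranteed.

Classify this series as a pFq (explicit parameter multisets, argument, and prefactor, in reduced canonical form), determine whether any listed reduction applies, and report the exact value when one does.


With C = 1: the canonical form is 1F1(\frac{3}{2}; -\frac{1}{4}; -4). Verdict: none - at argument -4 the multisets {\frac{3}{2}} ; {-\frac{1}{4}} match no listed identity.

Structural cue: x = -4 and the lower running product (prefactor 1) is a rising factorial.
Consecutive-term ratio: r(k) = -4 * (k+\frac{3}{2}) / [(k-\frac{1}{4}) (k+1)] - rational in k, leading ratio -4; with t_0 = 1, classification follows.


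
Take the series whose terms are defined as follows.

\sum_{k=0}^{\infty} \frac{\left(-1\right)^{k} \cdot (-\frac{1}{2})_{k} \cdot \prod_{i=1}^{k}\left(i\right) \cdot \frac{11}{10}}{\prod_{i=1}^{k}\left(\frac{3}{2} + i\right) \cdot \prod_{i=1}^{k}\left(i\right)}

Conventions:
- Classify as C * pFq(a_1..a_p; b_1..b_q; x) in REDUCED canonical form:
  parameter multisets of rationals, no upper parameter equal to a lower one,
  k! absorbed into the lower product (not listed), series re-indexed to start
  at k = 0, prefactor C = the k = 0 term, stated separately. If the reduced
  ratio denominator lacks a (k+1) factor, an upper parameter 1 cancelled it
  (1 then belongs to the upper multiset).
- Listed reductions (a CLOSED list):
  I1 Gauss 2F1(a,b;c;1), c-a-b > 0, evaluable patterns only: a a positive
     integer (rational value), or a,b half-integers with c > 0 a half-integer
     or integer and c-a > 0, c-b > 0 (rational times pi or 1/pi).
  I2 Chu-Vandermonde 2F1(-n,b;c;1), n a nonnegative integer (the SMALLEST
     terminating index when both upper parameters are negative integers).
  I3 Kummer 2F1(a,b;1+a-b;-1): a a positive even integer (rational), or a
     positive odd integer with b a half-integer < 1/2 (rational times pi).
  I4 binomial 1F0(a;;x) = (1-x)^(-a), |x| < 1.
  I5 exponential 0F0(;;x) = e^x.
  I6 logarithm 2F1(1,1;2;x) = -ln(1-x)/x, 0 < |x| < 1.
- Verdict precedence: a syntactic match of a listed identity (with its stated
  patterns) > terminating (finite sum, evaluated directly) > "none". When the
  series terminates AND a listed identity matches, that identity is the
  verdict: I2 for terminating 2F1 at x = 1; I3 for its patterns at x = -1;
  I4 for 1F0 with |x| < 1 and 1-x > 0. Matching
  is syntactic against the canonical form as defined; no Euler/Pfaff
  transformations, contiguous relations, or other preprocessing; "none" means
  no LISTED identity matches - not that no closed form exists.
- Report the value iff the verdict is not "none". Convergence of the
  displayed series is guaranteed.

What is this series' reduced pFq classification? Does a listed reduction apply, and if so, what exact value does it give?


With C = \frac{11}{10}: the canonical form is 2F1(-\frac{1}{2}, 1; \frac{5}{2}; -1). Verdict: this is the Kummer evaluation I3 (x = -1; c = \frac{5}{2} equals 1+a-b for upper {-\frac{1}{2}, 1}: listed pattern). Exact value: \frac{33}{80} \cdot \pi.

Key step: from the first term \frac{11}{10}: the lower running product (prefactor 11/10) is a rising factorial.
Step ratio: r(k) = -1 * (k-\frac{1}{2}) (k+1) / [(k+\frac{5}{2}) (k+1)] ; factor over Q: parameters, x = -1, and C = \frac{11}{10}.
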